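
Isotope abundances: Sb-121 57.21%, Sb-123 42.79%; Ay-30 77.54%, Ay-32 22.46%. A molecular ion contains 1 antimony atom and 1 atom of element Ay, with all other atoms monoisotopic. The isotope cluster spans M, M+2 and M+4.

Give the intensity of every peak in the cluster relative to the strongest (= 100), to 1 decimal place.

Antimony pattern (n=1): 0.5721 : 0.4279
Element Ay pattern (n=1): 0.7754 : 0.2246
Convolve the two distributions (both contribute in 2-u steps):
  M: 0.5721×0.7754 = 0.443606
  M+2: 0.5721×0.2246 + 0.4279×0.7754 = 0.460287
  M+4: 0.4279×0.2246 = 0.096106
Scale to base peak (0.460287) = 100: 96.4 : 100.0 : 20.9

96.4 : 100.0 : 20.9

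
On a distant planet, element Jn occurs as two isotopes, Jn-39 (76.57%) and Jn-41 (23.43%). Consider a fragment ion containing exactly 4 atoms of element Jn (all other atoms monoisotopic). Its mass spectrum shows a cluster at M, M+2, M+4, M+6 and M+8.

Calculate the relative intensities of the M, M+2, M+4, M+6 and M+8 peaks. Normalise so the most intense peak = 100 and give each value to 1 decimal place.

The 4 Jn atoms are independent, so intensities follow the terms of (0.7657 + 0.2343)^4.
P(M) = 0.7657^4 = 0.343744
P(M+2) = 4 × 0.7657^3 × 0.2343^1 = 0.420735
P(M+4) = 6 × 0.7657^2 × 0.2343^2 = 0.193114
P(M+6) = 4 × 0.7657^1 × 0.2343^3 = 0.039394
P(M+8) = 0.2343^4 = 0.003014
The M+2 peak is largest (0.420735); scaling to 100 gives 81.7 : 100.0 : 45.9 : 9.4 : 0.7.

81.7 : 100.0 : 45.9 : 9.4 : 0.7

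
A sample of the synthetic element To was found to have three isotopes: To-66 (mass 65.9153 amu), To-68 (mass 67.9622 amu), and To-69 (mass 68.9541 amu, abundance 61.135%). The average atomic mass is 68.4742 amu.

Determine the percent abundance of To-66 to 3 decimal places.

The remaining 38.865% is split between To-66 (fraction x) and To-68 (fraction 0.38865 − x).
Substituting: 65.9153x + 67.9622(0.38865 − x) = 26.319110965
(65.9153 − 67.9622)x = -0.094398065  ⇒  x = 0.04612, y = 0.34253
To-66: 4.612%, To-68: 34.253%.

4.612%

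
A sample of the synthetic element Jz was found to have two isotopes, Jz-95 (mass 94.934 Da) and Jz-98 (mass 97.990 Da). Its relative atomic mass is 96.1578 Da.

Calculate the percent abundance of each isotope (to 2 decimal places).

Jz-95: 59.95%, Jz-98: 40.05%

With x = fraction of Jz-95 (so Jz-98 is 1 − x):
94.934·x + 97.990·(1 − x) = 96.1578
(94.934 − 97.990)·x = 96.1578 − 97.990
x = -1.8322 / -3.056 = 0.59954 → 59.95% Jz-95, 40.05% Jz-98.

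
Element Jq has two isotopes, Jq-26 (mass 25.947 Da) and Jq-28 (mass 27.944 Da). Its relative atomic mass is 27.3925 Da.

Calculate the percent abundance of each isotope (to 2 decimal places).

With x = fraction of Jq-26 (so Jq-28 is 1 − x):
25.947·x + 27.944·(1 − x) = 27.3925
(25.947 − 27.944)·x = 27.3925 − 27.944
x = -0.5515 / -1.997 = 0.27616 → 27.62% Jq-26, 72.38% Jq-28.

Jq-26: 27.62%, Jq-28: 72.38%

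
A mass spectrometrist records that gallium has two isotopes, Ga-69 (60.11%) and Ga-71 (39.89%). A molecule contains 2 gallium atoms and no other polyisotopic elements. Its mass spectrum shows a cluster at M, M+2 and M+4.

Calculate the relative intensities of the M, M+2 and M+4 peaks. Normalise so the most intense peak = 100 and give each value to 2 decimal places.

The 2 Ga atoms are independent, so intensities follow the terms of (0.6011 + 0.3989)^2.
P(M) = 0.6011^2 = 0.361321
P(M+2) = 2 × 0.6011^1 × 0.3989^1 = 0.479558
P(M+4) = 0.3989^2 = 0.159121
The M+2 peak is largest (0.479558); scaling to 100 gives 75.34 : 100.00 : 33.18.

75.34 : 100.00 : 33.18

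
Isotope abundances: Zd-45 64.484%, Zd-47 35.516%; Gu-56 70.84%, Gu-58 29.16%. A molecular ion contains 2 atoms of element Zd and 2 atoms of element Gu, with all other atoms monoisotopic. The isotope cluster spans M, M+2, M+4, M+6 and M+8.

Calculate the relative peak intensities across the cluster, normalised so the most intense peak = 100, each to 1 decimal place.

52.0 : 100.0 : 71.7 : 22.7 : 2.7

Element Zd pattern (n=2): 0.41581863 : 0.45804275 : 0.12613863
Element Gu pattern (n=2): 0.50183056 : 0.41313888 : 0.08503056
Convolve the two distributions (both contribute in 2-u steps):
  M: 0.41581863×0.50183056 = 0.208670
  M+2: 0.41581863×0.41313888 + 0.45804275×0.50183056 = 0.401651
  M+4: 0.41581863×0.08503056 + 0.45804275×0.41313888 + 0.12613863×0.50183056 = 0.287893
  M+6: 0.45804275×0.08503056 + 0.12613863×0.41313888 = 0.091060
  M+8: 0.12613863×0.08503056 = 0.010726
Scale to base peak (0.401651) = 100: 52.0 : 100.0 : 71.7 : 22.7 : 2.7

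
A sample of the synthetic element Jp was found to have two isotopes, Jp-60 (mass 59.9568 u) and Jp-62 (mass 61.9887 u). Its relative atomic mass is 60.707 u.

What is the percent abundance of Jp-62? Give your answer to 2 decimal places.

Let x be the fractional abundance of Jp-60; then Jp-62 has abundance 1 − x.
59.9568·x + 61.9887·(1 − x) = 60.707
(59.9568 − 61.9887)·x = 60.707 − 61.9887
x = -1.2817 / -2.0319 = 0.63079 → 63.08% Jp-60, 36.92% Jp-62.

36.92%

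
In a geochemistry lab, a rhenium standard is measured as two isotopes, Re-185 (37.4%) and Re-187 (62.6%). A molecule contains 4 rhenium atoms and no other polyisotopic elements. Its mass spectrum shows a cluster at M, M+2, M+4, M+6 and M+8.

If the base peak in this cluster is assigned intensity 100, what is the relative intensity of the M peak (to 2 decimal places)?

5.33

Binomial terms of (0.374 + 0.626)^4: M 0.0196, M+2 0.1310, M+4 0.3289, M+6 0.3670, M+8 0.1536 → M+6 is the base peak.
P(M+6) = C(4,3) × 0.374^1 × 0.626^3 = 4 × 0.3740 × 0.24531438 = 0.366990 (base)
P(M) = C(4,0) × 0.374^4 × 0.626^0 = 1 × 0.0195653 × 1.0000 = 0.019565
Relative intensity = 0.019565 / 0.366990 × 100 = 5.33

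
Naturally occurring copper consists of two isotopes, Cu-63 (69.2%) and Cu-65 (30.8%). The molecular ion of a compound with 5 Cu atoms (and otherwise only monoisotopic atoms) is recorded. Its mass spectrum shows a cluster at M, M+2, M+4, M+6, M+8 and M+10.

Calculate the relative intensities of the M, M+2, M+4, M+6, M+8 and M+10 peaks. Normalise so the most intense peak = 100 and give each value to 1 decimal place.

44.9 : 100.0 : 89.0 : 39.6 : 8.8 : 0.8

Each Cu atom is independently Cu-63 (p = 0.692) or Cu-65 (q = 0.308); the cluster is the binomial expansion (p + q)^5.
P(M) = 0.692^5 = 0.158683
P(M+2) = 5 × 0.692^4 × 0.308^1 = 0.353139
P(M+4) = 10 × 0.692^3 × 0.308^2 = 0.314355
P(M+6) = 10 × 0.692^2 × 0.308^3 = 0.139915
P(M+8) = 5 × 0.692^1 × 0.308^4 = 0.031137
P(M+10) = 0.308^5 = 0.002772
The M+2 peak is largest (0.353139); scaling to 100 gives 44.9 : 100.0 : 89.0 : 39.6 : 8.8 : 0.8.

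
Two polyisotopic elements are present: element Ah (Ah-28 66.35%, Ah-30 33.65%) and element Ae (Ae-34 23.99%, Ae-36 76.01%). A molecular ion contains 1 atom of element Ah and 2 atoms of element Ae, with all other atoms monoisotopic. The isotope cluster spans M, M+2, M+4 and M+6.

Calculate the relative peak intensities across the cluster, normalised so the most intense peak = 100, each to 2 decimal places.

7.55 : 51.64 : 100.00 : 38.42

Element Ah pattern (n=1): 0.6635 : 0.3365
Element Ae pattern (n=2): 0.05755201 : 0.36469598 : 0.57775201
Convolve the two distributions (both contribute in 2-u steps):
  M: 0.6635×0.05755201 = 0.038186
  M+2: 0.6635×0.36469598 + 0.3365×0.05755201 = 0.261342
  M+4: 0.6635×0.57775201 + 0.3365×0.36469598 = 0.506059
  M+6: 0.3365×0.57775201 = 0.194414
Scale to base peak (0.506059) = 100: 7.55 : 51.64 : 100.00 : 38.42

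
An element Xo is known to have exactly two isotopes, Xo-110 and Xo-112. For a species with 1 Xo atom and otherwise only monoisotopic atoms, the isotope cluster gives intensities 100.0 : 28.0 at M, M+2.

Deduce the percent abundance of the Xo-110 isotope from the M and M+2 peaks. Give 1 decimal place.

78.1%

Let p = fractional abundance of Xo-110. I(M+2)/I(M) = [C(1,1)·p^0·(1−p)] / p^1 = 1·(1−p)/p = 28.0/100.0 = 0.2800
(1−p)/p = 0.2800/1 = 0.2800  ⇒  p = 1/(1 + 0.2800) = 0.7812
Xo-110: 78.1%, Xo-112: 21.9%.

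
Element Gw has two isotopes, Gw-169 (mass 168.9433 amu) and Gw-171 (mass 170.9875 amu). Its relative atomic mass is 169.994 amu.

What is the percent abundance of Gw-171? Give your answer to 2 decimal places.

51.40%

Let x be the fractional abundance of Gw-169; then Gw-171 has abundance 1 − x.
168.9433·x + 170.9875·(1 − x) = 169.994
(168.9433 − 170.9875)·x = 169.994 − 170.9875
x = -0.9935 / -2.0442 = 0.48601 → 48.60% Gw-169, 51.40% Gw-171.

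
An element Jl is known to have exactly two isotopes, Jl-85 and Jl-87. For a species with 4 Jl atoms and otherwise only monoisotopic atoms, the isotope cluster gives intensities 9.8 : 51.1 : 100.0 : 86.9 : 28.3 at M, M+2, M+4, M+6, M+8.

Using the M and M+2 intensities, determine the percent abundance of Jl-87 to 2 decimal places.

56.59%

Let p = fractional abundance of Jl-85. I(M+2)/I(M) = [C(4,1)·p^3·(1−p)] / p^4 = 4·(1−p)/p = 51.1/9.8 = 5.2143
(1−p)/p = 5.2143/4 = 1.3036  ⇒  p = 1/(1 + 1.3036) = 0.4341
Jl-85: 43.41%, Jl-87: 56.59%.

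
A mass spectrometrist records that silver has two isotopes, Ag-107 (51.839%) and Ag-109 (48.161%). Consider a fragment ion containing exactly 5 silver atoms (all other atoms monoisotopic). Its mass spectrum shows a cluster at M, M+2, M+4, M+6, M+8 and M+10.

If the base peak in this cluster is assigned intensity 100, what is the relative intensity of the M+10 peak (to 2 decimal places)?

Binomial terms of (0.51839 + 0.48161)^5: M 0.0374, M+2 0.1739, M+4 0.3231, M+6 0.3002, M+8 0.1394, M+10 0.0259 → M+4 is the base peak.
P(M+4) = C(5,2) × 0.51839^3 × 0.48161^2 = 10 × 0.13930601 × 0.23194819 = 0.323118 (base)
P(M+10) = C(5,5) × 0.51839^0 × 0.48161^5 = 1 × 1.0000 × 0.0259106 = 0.025911
Relative intensity = 0.025911 / 0.323118 × 100 = 8.02

8.02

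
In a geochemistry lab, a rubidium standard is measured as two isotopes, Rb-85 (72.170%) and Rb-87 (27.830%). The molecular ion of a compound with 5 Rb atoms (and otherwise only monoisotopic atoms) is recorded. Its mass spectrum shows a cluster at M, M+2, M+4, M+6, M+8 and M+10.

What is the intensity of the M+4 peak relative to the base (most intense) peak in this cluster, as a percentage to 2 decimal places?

Term probabilities: M 0.1958, M+2 0.3775, M+4 0.2911, M+6 0.1123, M+8 0.0216, M+10 0.0017. Base peak = M+2.
P(M+2) = C(5,1) × 0.72170^4 × 0.27830^1 = 5 × 0.27128565 × 0.2783 = 0.377494 (base)
P(M+4) = C(5,2) × 0.72170^3 × 0.27830^2 = 10 × 0.37589809 × 0.07745089 = 0.291136
Relative intensity = 0.291136 / 0.377494 × 100 = 77.12

77.12%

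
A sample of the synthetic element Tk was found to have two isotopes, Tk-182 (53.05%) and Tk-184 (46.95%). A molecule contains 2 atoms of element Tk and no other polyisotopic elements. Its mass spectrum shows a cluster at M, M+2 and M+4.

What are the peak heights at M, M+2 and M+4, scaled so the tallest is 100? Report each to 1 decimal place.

The 2 Tk atoms are independent, so intensities follow the terms of (0.5305 + 0.4695)^2.
P(M) = 0.5305^2 = 0.281430
P(M+2) = 2 × 0.5305^1 × 0.4695^1 = 0.498140
P(M+4) = 0.4695^2 = 0.220430
The M+2 peak is largest (0.498140); scaling to 100 gives 56.5 : 100.0 : 44.3.

56.5 : 100.0 : 44.3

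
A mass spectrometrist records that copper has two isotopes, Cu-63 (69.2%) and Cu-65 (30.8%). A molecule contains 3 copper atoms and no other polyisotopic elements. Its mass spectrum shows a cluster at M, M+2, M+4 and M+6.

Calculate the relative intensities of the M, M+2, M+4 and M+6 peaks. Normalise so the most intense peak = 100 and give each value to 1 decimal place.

The 3 Cu atoms are independent, so intensities follow the terms of (0.692 + 0.308)^3.
P(M) = 0.692^3 = 0.331374
P(M+2) = 3 × 0.692^2 × 0.308^1 = 0.442470
P(M+4) = 3 × 0.692^1 × 0.308^2 = 0.196938
P(M+6) = 0.308^3 = 0.029218
The M+2 peak is largest (0.442470); scaling to 100 gives 74.9 : 100.0 : 44.5 : 6.6.

74.9 : 100.0 : 44.5 : 6.6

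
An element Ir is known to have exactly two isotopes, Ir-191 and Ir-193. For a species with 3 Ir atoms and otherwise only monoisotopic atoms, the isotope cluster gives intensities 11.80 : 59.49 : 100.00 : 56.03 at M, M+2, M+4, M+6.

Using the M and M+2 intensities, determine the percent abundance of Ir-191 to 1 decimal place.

37.3%

Write p for the Ir-191 fraction. I(M+2)/I(M) = [C(3,1)·p^2·(1−p)] / p^3 = 3·(1−p)/p = 59.49/11.80 = 5.0415
(1−p)/p = 5.0415/3 = 1.6805  ⇒  p = 1/(1 + 1.6805) = 0.3731
Ir-191: 37.3%, Ir-193: 62.7%.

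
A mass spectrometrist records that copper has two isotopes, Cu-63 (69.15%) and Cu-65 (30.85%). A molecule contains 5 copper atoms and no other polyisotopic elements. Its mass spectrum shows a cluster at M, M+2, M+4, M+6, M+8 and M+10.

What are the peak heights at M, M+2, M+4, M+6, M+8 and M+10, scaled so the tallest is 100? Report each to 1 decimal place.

Expanding (0.6915 + 0.3085)^5:
P(M) = 0.6915^5 = 0.158111
P(M+2) = 5 × 0.6915^4 × 0.3085^1 = 0.352691
P(M+4) = 10 × 0.6915^3 × 0.3085^2 = 0.314693
P(M+6) = 10 × 0.6915^2 × 0.3085^3 = 0.140394
P(M+8) = 5 × 0.6915^1 × 0.3085^4 = 0.031317
P(M+10) = 0.3085^5 = 0.002794
The M+2 peak is largest (0.352691); scaling to 100 gives 44.8 : 100.0 : 89.2 : 39.8 : 8.9 : 0.8.

44.8 : 100.0 : 89.2 : 39.8 : 8.9 : 0.8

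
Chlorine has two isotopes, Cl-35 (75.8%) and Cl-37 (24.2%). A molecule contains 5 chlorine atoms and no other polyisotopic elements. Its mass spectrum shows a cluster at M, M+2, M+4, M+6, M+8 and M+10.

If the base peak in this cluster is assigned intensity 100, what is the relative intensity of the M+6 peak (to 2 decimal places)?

20.39

Binomial terms of (0.758 + 0.242)^5: M 0.2502, M+2 0.3994, M+4 0.2551, M+6 0.0814, M+8 0.0130, M+10 0.0008 → M+2 is the base peak.
P(M+2) = C(5,1) × 0.758^4 × 0.242^1 = 5 × 0.33012379 × 0.2420 = 0.399450 (base)
P(M+6) = C(5,3) × 0.758^2 × 0.242^3 = 10 × 0.574564 × 0.01417249 = 0.081430
Relative intensity = 0.081430 / 0.399450 × 100 = 20.39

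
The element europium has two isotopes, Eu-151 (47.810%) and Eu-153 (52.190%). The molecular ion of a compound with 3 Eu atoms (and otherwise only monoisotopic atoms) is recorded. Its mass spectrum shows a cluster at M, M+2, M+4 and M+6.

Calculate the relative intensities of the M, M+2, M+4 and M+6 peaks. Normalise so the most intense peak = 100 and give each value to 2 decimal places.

27.97 : 91.61 : 100.00 : 36.39

Each Eu atom is independently Eu-151 (p = 0.47810) or Eu-153 (q = 0.52190); the cluster is the binomial expansion (p + q)^3.
P(M) = 0.47810^3 = 0.109284
P(M+2) = 3 × 0.47810^2 × 0.52190^1 = 0.357887
P(M+4) = 3 × 0.47810^1 × 0.52190^2 = 0.390674
P(M+6) = 0.52190^3 = 0.142155
The M+4 peak is largest (0.390674); scaling to 100 gives 27.97 : 91.61 : 100.00 : 36.39.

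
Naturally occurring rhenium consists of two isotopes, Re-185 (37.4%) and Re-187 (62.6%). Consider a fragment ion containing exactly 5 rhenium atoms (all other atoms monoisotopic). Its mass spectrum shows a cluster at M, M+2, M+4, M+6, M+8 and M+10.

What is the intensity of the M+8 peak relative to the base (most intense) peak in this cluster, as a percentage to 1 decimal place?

83.7%

(0.374 + 0.626)^5 gives M 0.0073, M+2 0.0612, M+4 0.2050, M+6 0.3431, M+8 0.2872, M+10 0.0961; the largest is M+6.
P(M+6) = C(5,3) × 0.374^2 × 0.626^3 = 10 × 0.139876 × 0.24531438 = 0.343136 (base)
P(M+8) = C(5,4) × 0.374^1 × 0.626^4 = 5 × 0.3740 × 0.1535668 = 0.287170
Relative intensity = 0.287170 / 0.343136 × 100 = 83.7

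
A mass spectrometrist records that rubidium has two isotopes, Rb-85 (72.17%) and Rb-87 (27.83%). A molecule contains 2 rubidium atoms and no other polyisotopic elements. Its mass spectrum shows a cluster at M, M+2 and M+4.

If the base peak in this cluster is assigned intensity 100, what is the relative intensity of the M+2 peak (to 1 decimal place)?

Term probabilities: M 0.5209, M+2 0.4017, M+4 0.0775. Base peak = M.
P(M) = C(2,0) × 0.7217^2 × 0.2783^0 = 1 × 0.52085089 × 1.0000 = 0.520851 (base)
P(M+2) = C(2,1) × 0.7217^1 × 0.2783^1 = 2 × 0.7217 × 0.2783 = 0.401698
Relative intensity = 0.401698 / 0.520851 × 100 = 77.1

77.1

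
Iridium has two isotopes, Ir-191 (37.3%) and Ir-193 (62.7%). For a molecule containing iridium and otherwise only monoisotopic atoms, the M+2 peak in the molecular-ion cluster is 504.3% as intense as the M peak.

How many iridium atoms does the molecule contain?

3

The M+2/M ratio from n Ir atoms is n · q/p = n · 0.627/0.373.
n = 5.043 × 0.373/0.627 = 3.00 ≈ 3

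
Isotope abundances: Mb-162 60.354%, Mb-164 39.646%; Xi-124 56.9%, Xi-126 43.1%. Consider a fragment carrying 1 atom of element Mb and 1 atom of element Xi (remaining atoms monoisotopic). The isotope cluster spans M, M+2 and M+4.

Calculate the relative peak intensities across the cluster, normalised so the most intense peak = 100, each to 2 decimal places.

Element Mb pattern (n=1): 0.60354 : 0.39646
Element Xi pattern (n=1): 0.5690 : 0.4310
Convolve the two distributions (both contribute in 2-u steps):
  M: 0.60354×0.5690 = 0.343414
  M+2: 0.60354×0.4310 + 0.39646×0.5690 = 0.485711
  M+4: 0.39646×0.4310 = 0.170874
Scale to base peak (0.485711) = 100: 70.70 : 100.00 : 35.18

70.70 : 100.00 : 35.18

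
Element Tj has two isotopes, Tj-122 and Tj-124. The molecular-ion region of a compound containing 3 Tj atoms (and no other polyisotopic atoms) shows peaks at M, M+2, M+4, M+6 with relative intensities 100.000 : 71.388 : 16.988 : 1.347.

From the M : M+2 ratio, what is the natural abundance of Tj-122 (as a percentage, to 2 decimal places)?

Write p for the Tj-122 fraction. I(M+2)/I(M) = [C(3,1)·p^2·(1−p)] / p^3 = 3·(1−p)/p = 71.388/100.000 = 0.7139
(1−p)/p = 0.7139/3 = 0.2380  ⇒  p = 1/(1 + 0.2380) = 0.8078
Tj-122: 80.78%, Tj-124: 19.22%.

80.78%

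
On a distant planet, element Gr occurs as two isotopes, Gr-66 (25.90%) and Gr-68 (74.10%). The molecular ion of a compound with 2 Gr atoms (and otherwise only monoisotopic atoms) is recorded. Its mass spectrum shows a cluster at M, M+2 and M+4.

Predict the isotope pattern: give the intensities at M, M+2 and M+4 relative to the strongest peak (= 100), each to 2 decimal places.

Expanding (0.2590 + 0.7410)^2:
P(M) = 0.2590^2 = 0.067081
P(M+2) = 2 × 0.2590^1 × 0.7410^1 = 0.383838
P(M+4) = 0.7410^2 = 0.549081
The M+4 peak is largest (0.549081); scaling to 100 gives 12.22 : 69.91 : 100.00.

12.22 : 69.91 : 100.00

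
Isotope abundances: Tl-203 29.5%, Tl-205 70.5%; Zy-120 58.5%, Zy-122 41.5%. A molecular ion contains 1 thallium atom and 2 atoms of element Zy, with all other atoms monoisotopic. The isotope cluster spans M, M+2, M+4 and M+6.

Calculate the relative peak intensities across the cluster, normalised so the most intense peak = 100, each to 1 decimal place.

Thallium pattern (n=1): 0.2950 : 0.7050
Element Zy pattern (n=2): 0.342225 : 0.48555 : 0.172225
Convolve the two distributions (both contribute in 2-u steps):
  M: 0.2950×0.342225 = 0.100956
  M+2: 0.2950×0.48555 + 0.7050×0.342225 = 0.384506
  M+4: 0.2950×0.172225 + 0.7050×0.48555 = 0.393119
  M+6: 0.7050×0.172225 = 0.121419
Scale to base peak (0.393119) = 100: 25.7 : 97.8 : 100.0 : 30.9

25.7 : 97.8 : 100.0 : 30.9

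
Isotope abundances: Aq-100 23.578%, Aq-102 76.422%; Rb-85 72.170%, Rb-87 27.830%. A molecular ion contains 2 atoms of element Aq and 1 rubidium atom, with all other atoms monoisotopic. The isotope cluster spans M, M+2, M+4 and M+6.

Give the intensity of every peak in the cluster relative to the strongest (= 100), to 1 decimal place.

7.7 : 52.8 : 100.0 : 31.1

Element Aq pattern (n=2): 0.05559221 : 0.36037558 : 0.58403221
Rubidium pattern (n=1): 0.7217 : 0.2783
Convolve the two distributions (both contribute in 2-u steps):
  M: 0.05559221×0.7217 = 0.040121
  M+2: 0.05559221×0.2783 + 0.36037558×0.7217 = 0.275554
  M+4: 0.36037558×0.2783 + 0.58403221×0.7217 = 0.521789
  M+6: 0.58403221×0.2783 = 0.162536
Scale to base peak (0.521789) = 100: 7.7 : 52.8 : 100.0 : 31.1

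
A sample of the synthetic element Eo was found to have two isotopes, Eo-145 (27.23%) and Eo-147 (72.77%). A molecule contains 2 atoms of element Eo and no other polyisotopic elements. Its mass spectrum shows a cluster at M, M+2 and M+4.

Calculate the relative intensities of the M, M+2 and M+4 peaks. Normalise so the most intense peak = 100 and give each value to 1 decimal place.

14.0 : 74.8 : 100.0

Expanding (0.2723 + 0.7277)^2:
P(M) = 0.2723^2 = 0.074147
P(M+2) = 2 × 0.2723^1 × 0.7277^1 = 0.396305
P(M+4) = 0.7277^2 = 0.529547
The M+4 peak is largest (0.529547); scaling to 100 gives 14.0 : 74.8 : 100.0.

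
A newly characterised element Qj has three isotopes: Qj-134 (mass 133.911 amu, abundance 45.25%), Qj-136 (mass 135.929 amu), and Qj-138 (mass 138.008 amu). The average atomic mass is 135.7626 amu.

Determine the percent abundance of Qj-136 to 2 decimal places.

18.83%

Let x and y be the fractions of Qj-136 and Qj-138. Then x + y = 1 − 0.4525 = 0.5475 and 135.929x + 138.008y = 135.7626 − 0.4525×133.911 = 75.1678725.
Substituting: 135.929x + 138.008(0.5475 − x) = 75.1678725
(135.929 − 138.008)x = -0.3915075  ⇒  x = 0.18832, y = 0.35918
Qj-136: 18.83%, Qj-138: 35.92%.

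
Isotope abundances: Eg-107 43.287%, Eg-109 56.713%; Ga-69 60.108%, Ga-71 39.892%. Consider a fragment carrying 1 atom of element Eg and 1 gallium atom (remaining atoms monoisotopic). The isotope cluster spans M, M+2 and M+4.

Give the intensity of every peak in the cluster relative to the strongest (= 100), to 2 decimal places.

50.66 : 100.00 : 44.05

Element Eg pattern (n=1): 0.43287 : 0.56713
Gallium pattern (n=1): 0.60108 : 0.39892
Convolve the two distributions (both contribute in 2-u steps):
  M: 0.43287×0.60108 = 0.260189
  M+2: 0.43287×0.39892 + 0.56713×0.60108 = 0.513571
  M+4: 0.56713×0.39892 = 0.226239
Scale to base peak (0.513571) = 100: 50.66 : 100.00 : 44.05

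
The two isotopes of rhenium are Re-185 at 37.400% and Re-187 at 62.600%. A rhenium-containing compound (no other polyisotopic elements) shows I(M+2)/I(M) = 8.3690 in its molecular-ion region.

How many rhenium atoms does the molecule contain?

The M+2/M ratio from n Re atoms is n · q/p = n · 0.62600/0.37400.
n = 8.3690 × 0.37400/0.62600 = 5.00 ≈ 5

5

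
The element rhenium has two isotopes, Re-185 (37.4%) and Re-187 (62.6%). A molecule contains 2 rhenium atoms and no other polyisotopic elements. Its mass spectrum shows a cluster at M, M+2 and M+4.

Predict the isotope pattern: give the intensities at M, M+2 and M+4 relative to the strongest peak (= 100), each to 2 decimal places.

29.87 : 100.00 : 83.69

Each Re atom is independently Re-185 (p = 0.374) or Re-187 (q = 0.626); the cluster is the binomial expansion (p + q)^2.
P(M) = 0.374^2 = 0.139876
P(M+2) = 2 × 0.374^1 × 0.626^1 = 0.468248
P(M+4) = 0.626^2 = 0.391876
The M+2 peak is largest (0.468248); scaling to 100 gives 29.87 : 100.00 : 83.69.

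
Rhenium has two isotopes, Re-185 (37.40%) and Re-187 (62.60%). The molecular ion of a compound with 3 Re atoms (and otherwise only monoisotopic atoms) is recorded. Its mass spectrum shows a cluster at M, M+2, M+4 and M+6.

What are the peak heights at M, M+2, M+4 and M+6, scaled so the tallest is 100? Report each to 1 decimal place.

11.9 : 59.7 : 100.0 : 55.8

Expanding (0.3740 + 0.6260)^3:
P(M) = 0.3740^3 = 0.052314
P(M+2) = 3 × 0.3740^2 × 0.6260^1 = 0.262687
P(M+4) = 3 × 0.3740^1 × 0.6260^2 = 0.439685
P(M+6) = 0.6260^3 = 0.245314
The M+4 peak is largest (0.439685); scaling to 100 gives 11.9 : 59.7 : 100.0 : 55.8.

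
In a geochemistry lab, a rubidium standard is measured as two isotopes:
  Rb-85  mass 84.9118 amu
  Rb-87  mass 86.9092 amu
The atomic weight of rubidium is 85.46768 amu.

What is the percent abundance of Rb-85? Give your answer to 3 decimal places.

72.170%

Writing the weighted mean with unknown fraction x of Rb-85:
84.9118·x + 86.9092·(1 − x) = 85.46768
(84.9118 − 86.9092)·x = 85.46768 − 86.9092
x = -1.44152 / -1.9974 = 0.72170 → 72.170% Rb-85, 27.830% Rb-87.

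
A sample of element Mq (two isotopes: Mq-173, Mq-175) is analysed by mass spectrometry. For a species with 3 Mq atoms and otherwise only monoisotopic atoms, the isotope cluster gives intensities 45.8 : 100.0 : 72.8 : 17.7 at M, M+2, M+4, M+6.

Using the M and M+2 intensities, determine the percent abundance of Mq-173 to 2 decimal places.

57.88%

Let p = fractional abundance of Mq-173. I(M+2)/I(M) = [C(3,1)·p^2·(1−p)] / p^3 = 3·(1−p)/p = 100.0/45.8 = 2.1834
(1−p)/p = 2.1834/3 = 0.7278  ⇒  p = 1/(1 + 0.7278) = 0.5788
Mq-173: 57.88%, Mq-175: 42.12%.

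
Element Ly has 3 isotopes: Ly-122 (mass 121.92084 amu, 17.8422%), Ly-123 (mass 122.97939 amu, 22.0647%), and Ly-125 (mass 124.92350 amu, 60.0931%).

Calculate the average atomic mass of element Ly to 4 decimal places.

123.9588 amu

Weight each isotope mass by its fractional abundance: 0.178422 × 121.92084 + 0.220647 × 122.97939 + 0.600931 × 124.92350
= 21.753360 + 27.135033 + 75.070404 = 123.958797 amu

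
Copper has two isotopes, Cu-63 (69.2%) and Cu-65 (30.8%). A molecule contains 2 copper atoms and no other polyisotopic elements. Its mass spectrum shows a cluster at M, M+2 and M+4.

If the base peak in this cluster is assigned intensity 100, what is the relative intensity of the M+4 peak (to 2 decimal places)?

19.81

(0.692 + 0.308)^2 gives M 0.4789, M+2 0.4263, M+4 0.0949; the largest is M.
P(M) = C(2,0) × 0.692^2 × 0.308^0 = 1 × 0.478864 × 1.0000 = 0.478864 (base)
P(M+4) = C(2,2) × 0.692^0 × 0.308^2 = 1 × 1.0000 × 0.094864 = 0.094864
Relative intensity = 0.094864 / 0.478864 × 100 = 19.81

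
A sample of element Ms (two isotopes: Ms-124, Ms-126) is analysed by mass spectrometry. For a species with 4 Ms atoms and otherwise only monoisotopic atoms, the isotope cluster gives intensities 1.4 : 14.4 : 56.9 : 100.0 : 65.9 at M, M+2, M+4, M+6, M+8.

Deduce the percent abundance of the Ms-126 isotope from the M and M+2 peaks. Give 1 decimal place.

72.0%

Let p = fractional abundance of Ms-124. I(M+2)/I(M) = [C(4,1)·p^3·(1−p)] / p^4 = 4·(1−p)/p = 14.4/1.4 = 10.2857
(1−p)/p = 10.2857/4 = 2.5714  ⇒  p = 1/(1 + 2.5714) = 0.2800
Ms-124: 28.0%, Ms-126: 72.0%.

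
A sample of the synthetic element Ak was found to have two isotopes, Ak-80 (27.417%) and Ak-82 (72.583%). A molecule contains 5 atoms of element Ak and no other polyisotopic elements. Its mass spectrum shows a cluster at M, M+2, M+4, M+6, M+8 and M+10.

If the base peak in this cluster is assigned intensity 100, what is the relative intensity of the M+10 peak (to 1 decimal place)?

52.9

(0.27417 + 0.72583)^5 gives M 0.0015, M+2 0.0205, M+4 0.1086, M+6 0.2874, M+8 0.3805, M+10 0.2015; the largest is M+8.
P(M+8) = C(5,4) × 0.27417^1 × 0.72583^4 = 5 × 0.27417 × 0.27754899 = 0.380478 (base)
P(M+10) = C(5,5) × 0.27417^0 × 0.72583^5 = 1 × 1.0000 × 0.20145339 = 0.201453
Relative intensity = 0.201453 / 0.380478 × 100 = 52.9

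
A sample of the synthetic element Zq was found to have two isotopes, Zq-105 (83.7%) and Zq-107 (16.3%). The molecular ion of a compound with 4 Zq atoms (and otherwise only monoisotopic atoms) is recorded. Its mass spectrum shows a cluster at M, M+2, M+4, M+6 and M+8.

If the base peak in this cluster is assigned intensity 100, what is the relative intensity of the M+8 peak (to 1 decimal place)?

0.1

Binomial terms of (0.837 + 0.163)^4: M 0.4908, M+2 0.3823, M+4 0.1117, M+6 0.0145, M+8 0.0007 → M is the base peak.
P(M) = C(4,0) × 0.837^4 × 0.163^0 = 1 × 0.49079692 × 1.0000 = 0.490797 (base)
P(M+8) = C(4,4) × 0.837^0 × 0.163^4 = 1 × 1.0000 × 0.00070591 = 0.000706
Relative intensity = 0.000706 / 0.490797 × 100 = 0.1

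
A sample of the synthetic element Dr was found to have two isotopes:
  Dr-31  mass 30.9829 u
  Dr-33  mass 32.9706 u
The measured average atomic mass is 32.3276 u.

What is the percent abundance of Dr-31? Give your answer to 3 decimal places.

With x = fraction of Dr-31 (so Dr-33 is 1 − x):
30.9829·x + 32.9706·(1 − x) = 32.3276
(30.9829 − 32.9706)·x = 32.3276 − 32.9706
x = -0.6430 / -1.9877 = 0.32349 → 32.349% Dr-31, 67.651% Dr-33.

32.349%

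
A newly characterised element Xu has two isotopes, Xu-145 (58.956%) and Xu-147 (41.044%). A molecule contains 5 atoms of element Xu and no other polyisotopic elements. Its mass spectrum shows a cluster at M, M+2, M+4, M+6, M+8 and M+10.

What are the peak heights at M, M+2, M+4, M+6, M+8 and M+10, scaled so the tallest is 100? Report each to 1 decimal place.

20.6 : 71.8 : 100.0 : 69.6 : 24.2 : 3.4

Each Xu atom is independently Xu-145 (p = 0.58956) or Xu-147 (q = 0.41044); the cluster is the binomial expansion (p + q)^5.
P(M) = 0.58956^5 = 0.071226
P(M+2) = 5 × 0.58956^4 × 0.41044^1 = 0.247932
P(M+4) = 10 × 0.58956^3 × 0.41044^2 = 0.345210
P(M+6) = 10 × 0.58956^2 × 0.41044^3 = 0.240328
P(M+8) = 5 × 0.58956^1 × 0.41044^4 = 0.083656
P(M+10) = 0.41044^5 = 0.011648
The M+4 peak is largest (0.345210); scaling to 100 gives 20.6 : 71.8 : 100.0 : 69.6 : 24.2 : 3.4.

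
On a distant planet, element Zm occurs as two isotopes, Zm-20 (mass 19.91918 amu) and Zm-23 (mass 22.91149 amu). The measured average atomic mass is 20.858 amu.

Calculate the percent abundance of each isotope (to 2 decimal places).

Zm-20: 68.63%, Zm-23: 31.37%

With x = fraction of Zm-20 (so Zm-23 is 1 − x):
19.91918·x + 22.91149·(1 − x) = 20.858
(19.91918 − 22.91149)·x = 20.858 − 22.91149
x = -2.05349 / -2.99231 = 0.68626 → 68.63% Zm-20, 31.37% Zm-23.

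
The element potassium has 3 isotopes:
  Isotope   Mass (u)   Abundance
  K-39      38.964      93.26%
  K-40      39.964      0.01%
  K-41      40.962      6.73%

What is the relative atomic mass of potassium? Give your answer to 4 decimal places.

39.0986 u

Ar = Σ fᵢ·mᵢ = 0.9326 × 38.964 + 0.0001 × 39.964 + 0.0673 × 40.962
= 36.33783 + 0.00400 + 2.75674 = 39.09857 u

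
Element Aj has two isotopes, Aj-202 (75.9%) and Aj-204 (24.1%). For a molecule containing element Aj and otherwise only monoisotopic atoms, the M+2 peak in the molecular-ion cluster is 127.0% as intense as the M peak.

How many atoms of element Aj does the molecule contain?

For n independent Aj atoms, I(M+2)/I(M) = n · (abundance Aj-204) / (abundance Aj-202) = n · 0.241/0.759.
n = 1.270 × 0.759/0.241 = 4.00 ≈ 4

4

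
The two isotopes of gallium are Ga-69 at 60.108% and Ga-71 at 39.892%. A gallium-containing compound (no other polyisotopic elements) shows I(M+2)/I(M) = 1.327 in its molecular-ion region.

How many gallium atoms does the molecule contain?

The M+2/M ratio from n Ga atoms is n · q/p = n · 0.39892/0.60108.
n = 1.327 × 0.60108/0.39892 = 2.00 ≈ 2

2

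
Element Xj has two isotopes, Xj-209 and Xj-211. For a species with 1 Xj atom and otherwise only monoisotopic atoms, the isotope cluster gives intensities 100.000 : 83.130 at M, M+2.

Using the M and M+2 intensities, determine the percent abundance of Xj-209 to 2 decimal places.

54.61%

If p is the fraction of Xj that is Xj-209, then I(M+2)/I(M) = [C(1,1)·p^0·(1−p)] / p^1 = 1·(1−p)/p = 83.130/100.000 = 0.8313
(1−p)/p = 0.8313/1 = 0.8313  ⇒  p = 1/(1 + 0.8313) = 0.5461
Xj-209: 54.61%, Xj-211: 45.39%.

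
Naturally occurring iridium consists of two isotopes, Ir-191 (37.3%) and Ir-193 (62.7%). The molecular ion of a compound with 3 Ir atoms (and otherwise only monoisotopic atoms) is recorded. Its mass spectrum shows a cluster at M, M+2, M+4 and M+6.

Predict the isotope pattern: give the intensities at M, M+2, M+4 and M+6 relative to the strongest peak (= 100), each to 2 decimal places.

11.80 : 59.49 : 100.00 : 56.03

Expanding (0.373 + 0.627)^3:
P(M) = 0.373^3 = 0.051895
P(M+2) = 3 × 0.373^2 × 0.627^1 = 0.261702
P(M+4) = 3 × 0.373^1 × 0.627^2 = 0.439911
P(M+6) = 0.627^3 = 0.246492
The M+4 peak is largest (0.439911); scaling to 100 gives 11.80 : 59.49 : 100.00 : 56.03.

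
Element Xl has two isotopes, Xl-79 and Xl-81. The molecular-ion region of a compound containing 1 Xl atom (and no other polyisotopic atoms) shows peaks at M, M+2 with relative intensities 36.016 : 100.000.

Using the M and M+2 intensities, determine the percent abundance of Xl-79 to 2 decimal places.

Let p = fractional abundance of Xl-79. I(M+2)/I(M) = [C(1,1)·p^0·(1−p)] / p^1 = 1·(1−p)/p = 100.000/36.016 = 2.7765
(1−p)/p = 2.7765/1 = 2.7765  ⇒  p = 1/(1 + 2.7765) = 0.2648
Xl-79: 26.48%, Xl-81: 73.52%.

26.48%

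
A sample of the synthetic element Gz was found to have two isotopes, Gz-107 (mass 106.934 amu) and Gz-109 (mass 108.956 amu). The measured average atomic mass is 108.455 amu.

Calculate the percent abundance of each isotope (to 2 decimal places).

Gz-107: 24.78%, Gz-109: 75.22%

Let x be the fractional abundance of Gz-107; then Gz-109 has abundance 1 − x.
106.934·x + 108.956·(1 − x) = 108.455
(106.934 − 108.956)·x = 108.455 − 108.956
x = -0.501 / -2.022 = 0.24777 → 24.78% Gz-107, 75.22% Gz-109.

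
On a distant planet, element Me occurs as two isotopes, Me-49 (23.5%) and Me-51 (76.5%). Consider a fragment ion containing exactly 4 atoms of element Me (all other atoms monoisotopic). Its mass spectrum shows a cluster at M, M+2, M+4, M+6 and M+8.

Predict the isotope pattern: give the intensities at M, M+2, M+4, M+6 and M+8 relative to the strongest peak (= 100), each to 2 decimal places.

The 4 Me atoms are independent, so intensities follow the terms of (0.235 + 0.765)^4.
P(M) = 0.235^4 = 0.003050
P(M+2) = 4 × 0.235^3 × 0.765^1 = 0.039712
P(M+4) = 6 × 0.235^2 × 0.765^2 = 0.193914
P(M+6) = 4 × 0.235^1 × 0.765^3 = 0.420835
P(M+8) = 0.765^4 = 0.342488
The M+6 peak is largest (0.420835); scaling to 100 gives 0.72 : 9.44 : 46.08 : 100.00 : 81.38.

0.72 : 9.44 : 46.08 : 100.00 : 81.38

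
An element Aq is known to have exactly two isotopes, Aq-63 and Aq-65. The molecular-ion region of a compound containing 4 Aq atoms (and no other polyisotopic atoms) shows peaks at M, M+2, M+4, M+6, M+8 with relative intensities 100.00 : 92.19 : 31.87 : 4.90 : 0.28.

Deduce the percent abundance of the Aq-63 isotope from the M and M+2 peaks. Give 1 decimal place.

81.3%

Let p = fractional abundance of Aq-63. I(M+2)/I(M) = [C(4,1)·p^3·(1−p)] / p^4 = 4·(1−p)/p = 92.19/100.00 = 0.9219
(1−p)/p = 0.9219/4 = 0.2305  ⇒  p = 1/(1 + 0.2305) = 0.8127
Aq-63: 81.3%, Aq-65: 18.7%.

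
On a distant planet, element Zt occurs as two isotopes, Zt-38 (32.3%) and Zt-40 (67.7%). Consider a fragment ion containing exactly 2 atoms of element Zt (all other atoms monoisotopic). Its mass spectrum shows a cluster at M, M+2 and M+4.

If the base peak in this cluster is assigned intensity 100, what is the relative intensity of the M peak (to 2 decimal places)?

Binomial terms of (0.323 + 0.677)^2: M 0.1043, M+2 0.4373, M+4 0.4583 → M+4 is the base peak.
P(M+4) = C(2,2) × 0.323^0 × 0.677^2 = 1 × 1.0000 × 0.458329 = 0.458329 (base)
P(M) = C(2,0) × 0.323^2 × 0.677^0 = 1 × 0.104329 × 1.0000 = 0.104329
Relative intensity = 0.104329 / 0.458329 × 100 = 22.76

22.76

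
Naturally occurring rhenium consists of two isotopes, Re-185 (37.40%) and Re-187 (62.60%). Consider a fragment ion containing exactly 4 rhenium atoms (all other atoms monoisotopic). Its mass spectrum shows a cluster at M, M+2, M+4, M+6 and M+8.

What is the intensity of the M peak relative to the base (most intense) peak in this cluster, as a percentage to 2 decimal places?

5.33%

Term probabilities: M 0.0196, M+2 0.1310, M+4 0.3289, M+6 0.3670, M+8 0.1536. Base peak = M+6.
P(M+6) = C(4,3) × 0.3740^1 × 0.6260^3 = 4 × 0.3740 × 0.24531438 = 0.366990 (base)
P(M) = C(4,0) × 0.3740^4 × 0.6260^0 = 1 × 0.0195653 × 1.0000 = 0.019565
Relative intensity = 0.019565 / 0.366990 × 100 = 5.33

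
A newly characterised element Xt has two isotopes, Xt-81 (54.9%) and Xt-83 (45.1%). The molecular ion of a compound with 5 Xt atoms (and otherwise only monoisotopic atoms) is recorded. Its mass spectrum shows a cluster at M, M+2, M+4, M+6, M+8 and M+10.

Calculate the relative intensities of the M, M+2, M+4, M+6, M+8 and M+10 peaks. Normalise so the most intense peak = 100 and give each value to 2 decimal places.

14.82 : 60.86 : 100.00 : 82.15 : 33.74 : 5.54

Expanding (0.549 + 0.451)^5:
P(M) = 0.549^5 = 0.049873
P(M+2) = 5 × 0.549^4 × 0.451^1 = 0.204850
P(M+4) = 10 × 0.549^3 × 0.451^2 = 0.336566
P(M+6) = 10 × 0.549^2 × 0.451^3 = 0.276487
P(M+8) = 5 × 0.549^1 × 0.451^4 = 0.113566
P(M+10) = 0.451^5 = 0.018659
The M+4 peak is largest (0.336566); scaling to 100 gives 14.82 : 60.86 : 100.00 : 82.15 : 33.74 : 5.54.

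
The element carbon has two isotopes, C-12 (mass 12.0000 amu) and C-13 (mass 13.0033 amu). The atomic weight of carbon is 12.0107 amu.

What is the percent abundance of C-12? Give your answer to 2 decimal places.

98.93%

Let x be the fractional abundance of C-12; then C-13 has abundance 1 − x.
12.0000·x + 13.0033·(1 − x) = 12.0107
(12.0000 − 13.0033)·x = 12.0107 − 13.0033
x = -0.9926 / -1.0033 = 0.98934 → 98.93% C-12, 1.07% C-13.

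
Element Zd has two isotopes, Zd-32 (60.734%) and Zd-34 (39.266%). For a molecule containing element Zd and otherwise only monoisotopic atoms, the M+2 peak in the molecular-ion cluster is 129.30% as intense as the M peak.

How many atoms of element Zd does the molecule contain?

2

For n independent Zd atoms, I(M+2)/I(M) = n · (abundance Zd-34) / (abundance Zd-32) = n · 0.39266/0.60734.
n = 1.2930 × 0.60734/0.39266 = 2.00 ≈ 2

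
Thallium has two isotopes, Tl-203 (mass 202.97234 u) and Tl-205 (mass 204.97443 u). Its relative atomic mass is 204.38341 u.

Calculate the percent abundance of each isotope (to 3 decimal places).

Let x be the fractional abundance of Tl-203; then Tl-205 has abundance 1 − x.
202.97234·x + 204.97443·(1 − x) = 204.38341
(202.97234 − 204.97443)·x = 204.38341 − 204.97443
x = -0.59102 / -2.00209 = 0.29520 → 29.520% Tl-203, 70.480% Tl-205.

Tl-203: 29.520%, Tl-205: 70.480%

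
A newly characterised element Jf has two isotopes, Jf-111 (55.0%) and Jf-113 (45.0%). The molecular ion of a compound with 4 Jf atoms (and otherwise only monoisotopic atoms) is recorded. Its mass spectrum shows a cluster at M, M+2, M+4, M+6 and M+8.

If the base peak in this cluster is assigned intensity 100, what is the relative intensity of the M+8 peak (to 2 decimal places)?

Binomial terms of (0.550 + 0.450)^4: M 0.0915, M+2 0.2995, M+4 0.3675, M+6 0.2005, M+8 0.0410 → M+4 is the base peak.
P(M+4) = C(4,2) × 0.550^2 × 0.450^2 = 6 × 0.3025 × 0.2025 = 0.367538 (base)
P(M+8) = C(4,4) × 0.550^0 × 0.450^4 = 1 × 1.0000 × 0.04100625 = 0.041006
Relative intensity = 0.041006 / 0.367538 × 100 = 11.16

11.16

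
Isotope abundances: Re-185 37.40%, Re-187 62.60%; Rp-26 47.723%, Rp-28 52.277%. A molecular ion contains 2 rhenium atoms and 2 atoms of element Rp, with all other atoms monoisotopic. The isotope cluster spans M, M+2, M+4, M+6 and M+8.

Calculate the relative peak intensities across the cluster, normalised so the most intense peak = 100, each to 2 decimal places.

8.82 : 48.86 : 100.00 : 89.58 : 29.66

Rhenium pattern (n=2): 0.139876 : 0.468248 : 0.391876
Element Rp pattern (n=2): 0.22774847 : 0.49896305 : 0.27328847
Convolve the two distributions (both contribute in 2-u steps):
  M: 0.139876×0.22774847 = 0.031857
  M+2: 0.139876×0.49896305 + 0.468248×0.22774847 = 0.176436
  M+4: 0.139876×0.27328847 + 0.468248×0.49896305 + 0.391876×0.22774847 = 0.361114
  M+6: 0.468248×0.27328847 + 0.391876×0.49896305 = 0.323498
  M+8: 0.391876×0.27328847 = 0.107095
Scale to base peak (0.361114) = 100: 8.82 : 48.86 : 100.00 : 89.58 : 29.66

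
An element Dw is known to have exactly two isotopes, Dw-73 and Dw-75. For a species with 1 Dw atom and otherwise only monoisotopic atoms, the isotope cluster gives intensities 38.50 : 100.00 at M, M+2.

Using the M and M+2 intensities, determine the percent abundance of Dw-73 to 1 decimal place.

27.8%

If p is the fraction of Dw that is Dw-73, then I(M+2)/I(M) = [C(1,1)·p^0·(1−p)] / p^1 = 1·(1−p)/p = 100.00/38.50 = 2.5974
(1−p)/p = 2.5974/1 = 2.5974  ⇒  p = 1/(1 + 2.5974) = 0.2780
Dw-73: 27.8%, Dw-75: 72.2%.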